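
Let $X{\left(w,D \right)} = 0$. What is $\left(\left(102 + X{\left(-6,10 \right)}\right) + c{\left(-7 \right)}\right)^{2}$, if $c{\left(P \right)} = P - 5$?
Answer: $8100$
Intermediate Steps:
$c{\left(P \right)} = -5 + P$
$\left(\left(102 + X{\left(-6,10 \right)}\right) + c{\left(-7 \right)}\right)^{2} = \left(\left(102 + 0\right) - 12\right)^{2} = \left(102 - 12\right)^{2} = 90^{2} = 8100$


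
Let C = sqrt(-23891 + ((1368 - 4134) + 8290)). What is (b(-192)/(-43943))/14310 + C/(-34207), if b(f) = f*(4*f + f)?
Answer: -2048/6986937 - I*sqrt(18367)/34207 ≈ -0.00029312 - 0.0039619*I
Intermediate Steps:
C = I*sqrt(18367) (C = sqrt(-23891 + (-2766 + 8290)) = sqrt(-23891 + 5524) = sqrt(-18367) = I*sqrt(18367) ≈ 135.52*I)
b(f) = 5*f**2 (b(f) = f*(5*f) = 5*f**2)
(b(-192)/(-43943))/14310 + C/(-34207) = ((5*(-192)**2)/(-43943))/14310 + (I*sqrt(18367))/(-34207) = ((5*36864)*(-1/43943))*(1/14310) + (I*sqrt(18367))*(-1/34207) = (184320*(-1/43943))*(1/14310) - I*sqrt(18367)/34207 = -184320/43943*1/14310 - I*sqrt(18367)/34207 = -2048/6986937 - I*sqrt(18367)/34207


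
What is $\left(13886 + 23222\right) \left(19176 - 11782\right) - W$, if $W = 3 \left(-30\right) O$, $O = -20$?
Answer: $274374752$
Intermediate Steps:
$W = 1800$ ($W = 3 \left(-30\right) \left(-20\right) = \left(-90\right) \left(-20\right) = 1800$)
$\left(13886 + 23222\right) \left(19176 - 11782\right) - W = \left(13886 + 23222\right) \left(19176 - 11782\right) - 1800 = 37108 \cdot 7394 - 1800 = 274376552 - 1800 = 274374752$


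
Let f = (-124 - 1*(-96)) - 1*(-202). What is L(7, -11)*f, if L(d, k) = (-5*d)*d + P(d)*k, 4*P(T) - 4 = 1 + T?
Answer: -48372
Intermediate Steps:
P(T) = 5/4 + T/4 (P(T) = 1 + (1 + T)/4 = 1 + (¼ + T/4) = 5/4 + T/4)
L(d, k) = -5*d² + k*(5/4 + d/4) (L(d, k) = (-5*d)*d + (5/4 + d/4)*k = -5*d² + k*(5/4 + d/4))
f = 174 (f = (-124 + 96) + 202 = -28 + 202 = 174)
L(7, -11)*f = (-5*7² + (¼)*(-11)*(5 + 7))*174 = (-5*49 + (¼)*(-11)*12)*174 = (-245 - 33)*174 = -278*174 = -48372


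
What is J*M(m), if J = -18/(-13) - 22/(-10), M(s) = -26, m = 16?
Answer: -466/5 ≈ -93.200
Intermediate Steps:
J = 233/65 (J = -18*(-1/13) - 22*(-⅒) = 18/13 + 11/5 = 233/65 ≈ 3.5846)
J*M(m) = (233/65)*(-26) = -466/5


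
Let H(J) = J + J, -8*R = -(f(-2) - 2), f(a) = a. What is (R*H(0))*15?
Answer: 0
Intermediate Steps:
R = -½ (R = -(-1)*(-2 - 2)/8 = -(-1)*(-4)/8 = -⅛*4 = -½ ≈ -0.50000)
H(J) = 2*J
(R*H(0))*15 = -0*15 = -½*0*15 = 0*15 = 0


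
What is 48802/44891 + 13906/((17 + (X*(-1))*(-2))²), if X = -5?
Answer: 89520792/314237 ≈ 284.88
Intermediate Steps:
48802/44891 + 13906/((17 + (X*(-1))*(-2))²) = 48802/44891 + 13906/((17 - 5*(-1)*(-2))²) = 48802*(1/44891) + 13906/((17 + 5*(-2))²) = 48802/44891 + 13906/((17 - 10)²) = 48802/44891 + 13906/(7²) = 48802/44891 + 13906/49 = 89520792/314237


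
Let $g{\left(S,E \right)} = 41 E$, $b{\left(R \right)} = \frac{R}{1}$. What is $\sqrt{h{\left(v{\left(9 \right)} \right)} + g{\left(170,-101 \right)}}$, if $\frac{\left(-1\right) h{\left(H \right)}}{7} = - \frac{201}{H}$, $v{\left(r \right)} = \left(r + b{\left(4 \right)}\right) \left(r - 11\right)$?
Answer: $\frac{i \sqrt{2835898}}{26} \approx 64.77 i$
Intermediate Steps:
$b{\left(R \right)} = R$ ($b{\left(R \right)} = R 1 = R$)
$v{\left(r \right)} = \left(-11 + r\right) \left(4 + r\right)$ ($v{\left(r \right)} = \left(r + 4\right) \left(r - 11\right) = \left(4 + r\right) \left(-11 + r\right) = \left(-11 + r\right) \left(4 + r\right)$)
$h{\left(H \right)} = \frac{1407}{H}$ ($h{\left(H \right)} = - 7 \left(- \frac{201}{H}\right) = \frac{1407}{H}$)
$\sqrt{h{\left(v{\left(9 \right)} \right)} + g{\left(170,-101 \right)}} = \sqrt{\frac{1407}{-44 + 9^{2} - 63} + 41 \left(-101\right)} = \sqrt{\frac{1407}{-44 + 81 - 63} - 4141} = \sqrt{\frac{1407}{-26} - 4141} = \sqrt{1407 \left(- \frac{1}{26}\right) - 4141} = \sqrt{- \frac{1407}{26} - 4141} = \sqrt{- \frac{109073}{26}} = \frac{i \sqrt{2835898}}{26}$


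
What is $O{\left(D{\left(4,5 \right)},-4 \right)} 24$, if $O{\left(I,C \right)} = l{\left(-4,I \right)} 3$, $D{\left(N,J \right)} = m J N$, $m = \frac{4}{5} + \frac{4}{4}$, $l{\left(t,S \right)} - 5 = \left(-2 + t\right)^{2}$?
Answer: $2952$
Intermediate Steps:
$l{\left(t,S \right)} = 5 + \left(-2 + t\right)^{2}$
$m = \frac{9}{5}$ ($m = 4 \cdot \frac{1}{5} + 4 \cdot \frac{1}{4} = \frac{4}{5} + 1 = \frac{9}{5} \approx 1.8$)
$D{\left(N,J \right)} = \frac{9 J N}{5}$
$O{\left(I,C \right)} = 123$ ($O{\left(I,C \right)} = \left(5 + \left(-2 - 4\right)^{2}\right) 3 = \left(5 + \left(-6\right)^{2}\right) 3 = \left(5 + 36\right) 3 = 41 \cdot 3 = 123$)
$O{\left(D{\left(4,5 \right)},-4 \right)} 24 = 123 \cdot 24 = 2952$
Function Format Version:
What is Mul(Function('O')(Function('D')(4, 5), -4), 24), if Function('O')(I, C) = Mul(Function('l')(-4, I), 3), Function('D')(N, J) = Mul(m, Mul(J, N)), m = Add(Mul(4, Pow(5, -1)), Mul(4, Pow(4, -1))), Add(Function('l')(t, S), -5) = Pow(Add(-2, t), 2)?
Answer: 2952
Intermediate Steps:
Function('l')(t, S) = Add(5, Pow(Add(-2, t), 2))
m = Rational(9, 5) (m = Add(Mul(4, Rational(1, 5)), Mul(4, Rational(1, 4))) = Add(Rational(4, 5), 1) = Rational(9, 5) ≈ 1.8000)
Function('D')(N, J) = Mul(Rational(9, 5), J, N) (Function('D')(N, J) = Mul(Rational(9, 5), Mul(J, N)) = Mul(Rational(9, 5), J, N))
Function('O')(I, C) = 123 (Function('O')(I, C) = Mul(Add(5, Pow(Add(-2, -4), 2)), 3) = Mul(Add(5, Pow(-6, 2)), 3) = Mul(Add(5, 36), 3) = Mul(41, 3) = 123)
Mul(Function('O')(Function('D')(4, 5), -4), 24) = Mul(123, 24) = 2952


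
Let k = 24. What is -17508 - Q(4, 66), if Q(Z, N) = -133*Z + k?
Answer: -17000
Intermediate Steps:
Q(Z, N) = 24 - 133*Z (Q(Z, N) = -133*Z + 24 = 24 - 133*Z)
-17508 - Q(4, 66) = -17508 - (24 - 133*4) = -17508 - (24 - 532) = -17508 - 1*(-508) = -17508 + 508 = -17000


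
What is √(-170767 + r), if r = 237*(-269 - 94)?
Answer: I*√256798 ≈ 506.75*I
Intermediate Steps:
r = -86031 (r = 237*(-363) = -86031)
√(-170767 + r) = √(-170767 - 86031) = √(-256798) = I*√256798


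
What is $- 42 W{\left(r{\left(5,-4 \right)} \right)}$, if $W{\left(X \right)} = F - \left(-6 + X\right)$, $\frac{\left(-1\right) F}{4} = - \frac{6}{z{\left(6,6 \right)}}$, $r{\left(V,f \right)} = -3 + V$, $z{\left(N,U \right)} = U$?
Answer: $-336$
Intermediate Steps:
$F = 4$ ($F = - 4 \left(- \frac{6}{6}\right) = - 4 \left(\left(-6\right) \frac{1}{6}\right) = \left(-4\right) \left(-1\right) = 4$)
$W{\left(X \right)} = 10 - X$ ($W{\left(X \right)} = 4 - \left(-6 + X\right) = 10 - X$)
$- 42 W{\left(r{\left(5,-4 \right)} \right)} = - 42 \left(10 - \left(-3 + 5\right)\right) = - 42 \left(10 - 2\right) = \left(-42\right) 8 = -336$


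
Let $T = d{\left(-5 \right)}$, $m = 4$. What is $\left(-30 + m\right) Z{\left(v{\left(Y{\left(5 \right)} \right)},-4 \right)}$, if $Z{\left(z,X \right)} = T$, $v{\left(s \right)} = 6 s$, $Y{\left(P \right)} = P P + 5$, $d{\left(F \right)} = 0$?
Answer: $0$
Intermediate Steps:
$Y{\left(P \right)} = 5 + P^{2}$ ($Y{\left(P \right)} = P^{2} + 5 = 5 + P^{2}$)
$T = 0$
$Z{\left(z,X \right)} = 0$
$\left(-30 + m\right) Z{\left(v{\left(Y{\left(5 \right)} \right)},-4 \right)} = \left(-30 + 4\right) 0 = \left(-26\right) 0 = 0$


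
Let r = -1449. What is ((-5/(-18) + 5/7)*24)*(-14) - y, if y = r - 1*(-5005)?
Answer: -11668/3 ≈ -3889.3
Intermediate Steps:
y = 3556 (y = -1449 - 1*(-5005) = -1449 + 5005 = 3556)
((-5/(-18) + 5/7)*24)*(-14) - y = ((-5/(-18) + 5/7)*24)*(-14) - 1*3556 = ((-5*(-1/18) + 5*(⅐))*24)*(-14) - 3556 = ((5/18 + 5/7)*24)*(-14) - 3556 = ((125/126)*24)*(-14) - 3556 = (500/21)*(-14) - 3556 = -1000/3 - 3556 = -11668/3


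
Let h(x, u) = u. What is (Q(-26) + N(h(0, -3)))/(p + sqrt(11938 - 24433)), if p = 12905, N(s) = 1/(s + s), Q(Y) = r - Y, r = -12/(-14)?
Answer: 2893301/1399032768 - 1121*I*sqrt(255)/999309120 ≈ 0.0020681 - 1.7913e-5*I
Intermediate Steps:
r = 6/7 (r = -12*(-1/14) = 6/7 ≈ 0.85714)
Q(Y) = 6/7 - Y
N(s) = 1/(2*s)
(Q(-26) + N(h(0, -3)))/(p + sqrt(11938 - 24433)) = ((6/7 - 1*(-26)) + (1/2)/(-3))/(12905 + sqrt(11938 - 24433)) = ((6/7 + 26) + (1/2)*(-1/3))/(12905 + sqrt(-12495)) = (188/7 - 1/6)/(12905 + 7*I*sqrt(255)) = 1121/(42*(12905 + 7*I*sqrt(255)))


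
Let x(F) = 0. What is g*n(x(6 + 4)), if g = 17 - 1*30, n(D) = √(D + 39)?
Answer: -13*√39 ≈ -81.185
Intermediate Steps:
n(D) = √(39 + D)
g = -13 (g = 17 - 30 = -13)
g*n(x(6 + 4)) = -13*√(39 + 0) = -13*√39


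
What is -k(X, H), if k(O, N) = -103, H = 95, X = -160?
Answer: 103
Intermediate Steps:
-k(X, H) = -1*(-103) = 103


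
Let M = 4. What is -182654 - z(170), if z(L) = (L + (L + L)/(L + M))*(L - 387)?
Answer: -12644578/87 ≈ -1.4534e+5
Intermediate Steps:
z(L) = (-387 + L)*(L + 2*L/(4 + L)) (z(L) = (L + (L + L)/(L + 4))*(L - 387) = (L + (2*L)/(4 + L))*(-387 + L) = (L + 2*L/(4 + L))*(-387 + L) = (-387 + L)*(L + 2*L/(4 + L)))
-182654 - z(170) = -182654 - 170*(-2322 + 170² - 381*170)/(4 + 170) = -182654 - 170*(-2322 + 28900 - 64770)/174 = -182654 - 170*(-38192)/174 = -182654 - 1*(-3246320/87) = -182654 + 3246320/87 = -12644578/87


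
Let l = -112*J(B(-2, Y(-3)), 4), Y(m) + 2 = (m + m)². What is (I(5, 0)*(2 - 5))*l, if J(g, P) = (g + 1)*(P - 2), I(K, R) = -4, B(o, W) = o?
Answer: 2688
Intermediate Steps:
Y(m) = -2 + 4*m² (Y(m) = -2 + (m + m)² = -2 + (2*m)² = -2 + 4*m²)
J(g, P) = (1 + g)*(-2 + P)
l = 224 (l = -112*(-2 + 4 - 2*(-2) + 4*(-2)) = -112*(-2 + 4 + 4 - 8) = -112*(-2) = 224)
(I(5, 0)*(2 - 5))*l = -4*(2 - 5)*224 = -4*(-3)*224 = 12*224 = 2688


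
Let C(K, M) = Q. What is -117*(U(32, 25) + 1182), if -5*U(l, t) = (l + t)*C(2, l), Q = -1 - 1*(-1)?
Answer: -138294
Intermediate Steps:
Q = 0 (Q = -1 + 1 = 0)
C(K, M) = 0
U(l, t) = 0 (U(l, t) = -(l + t)*0/5 = -1/5*0 = 0)
-117*(U(32, 25) + 1182) = -117*(0 + 1182) = -117*1182 = -138294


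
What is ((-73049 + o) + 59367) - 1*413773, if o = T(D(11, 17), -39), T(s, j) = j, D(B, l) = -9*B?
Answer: -427494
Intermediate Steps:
o = -39
((-73049 + o) + 59367) - 1*413773 = ((-73049 - 39) + 59367) - 1*413773 = (-73088 + 59367) - 413773 = -13721 - 413773 = -427494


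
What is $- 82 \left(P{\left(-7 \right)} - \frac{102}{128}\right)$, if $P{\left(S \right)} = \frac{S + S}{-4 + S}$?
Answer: $- \frac{13735}{352} \approx -39.02$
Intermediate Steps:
$P{\left(S \right)} = \frac{2 S}{-4 + S}$
$- 82 \left(P{\left(-7 \right)} - \frac{102}{128}\right) = - 82 \left(2 \left(-7\right) \frac{1}{-4 - 7} - \frac{102}{128}\right) = - 82 \left(2 \left(-7\right) \frac{1}{-11} - \frac{51}{64}\right) = - 82 \left(2 \left(-7\right) \left(- \frac{1}{11}\right) - \frac{51}{64}\right) = - 82 \left(\frac{14}{11} - \frac{51}{64}\right) = \left(-82\right) \frac{335}{704} = - \frac{13735}{352}$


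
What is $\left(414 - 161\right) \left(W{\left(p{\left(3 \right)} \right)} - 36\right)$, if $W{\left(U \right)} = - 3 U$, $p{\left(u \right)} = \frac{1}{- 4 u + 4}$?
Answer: $- \frac{72105}{8} \approx -9013.1$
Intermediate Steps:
$p{\left(u \right)} = \frac{1}{4 - 4 u}$
$\left(414 - 161\right) \left(W{\left(p{\left(3 \right)} \right)} - 36\right) = \left(414 - 161\right) \left(- 3 \left(- \frac{1}{-4 + 4 \cdot 3}\right) - 36\right) = 253 \left(- 3 \left(- \frac{1}{-4 + 12}\right) - 36\right) = 253 \left(- 3 \left(- \frac{1}{8}\right) - 36\right) = 253 \left(- 3 \left(\left(-1\right) \frac{1}{8}\right) - 36\right) = 253 \left(\left(-3\right) \left(- \frac{1}{8}\right) - 36\right) = 253 \left(\frac{3}{8} - 36\right) = 253 \left(- \frac{285}{8}\right) = - \frac{72105}{8}$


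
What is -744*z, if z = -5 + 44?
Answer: -29016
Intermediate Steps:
z = 39
-744*z = -744*39 = -29016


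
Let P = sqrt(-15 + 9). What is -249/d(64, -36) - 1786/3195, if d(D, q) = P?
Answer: -1786/3195 + 83*I*sqrt(6)/2 ≈ -0.559 + 101.65*I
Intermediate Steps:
P = I*sqrt(6) (P = sqrt(-6) = I*sqrt(6) ≈ 2.4495*I)
d(D, q) = I*sqrt(6)
-249/d(64, -36) - 1786/3195 = -249*(-I*sqrt(6)/6) - 1786/3195 = -(-83)*I*sqrt(6)/2 - 1786*1/3195 = 83*I*sqrt(6)/2 - 1786/3195 = -1786/3195 + 83*I*sqrt(6)/2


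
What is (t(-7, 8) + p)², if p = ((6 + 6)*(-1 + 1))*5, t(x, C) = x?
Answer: 49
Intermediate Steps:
p = 0 (p = (12*0)*5 = 0*5 = 0)
(t(-7, 8) + p)² = (-7 + 0)² = (-7)² = 49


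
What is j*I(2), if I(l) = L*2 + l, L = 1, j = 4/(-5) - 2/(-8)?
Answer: -11/5 ≈ -2.2000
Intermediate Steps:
j = -11/20 (j = 4*(-⅕) - 2*(-⅛) = -⅘ + ¼ = -11/20 ≈ -0.55000)
I(l) = 2 + l (I(l) = 1*2 + l = 2 + l)
j*I(2) = -11*(2 + 2)/20 = -11/20*4 = -11/5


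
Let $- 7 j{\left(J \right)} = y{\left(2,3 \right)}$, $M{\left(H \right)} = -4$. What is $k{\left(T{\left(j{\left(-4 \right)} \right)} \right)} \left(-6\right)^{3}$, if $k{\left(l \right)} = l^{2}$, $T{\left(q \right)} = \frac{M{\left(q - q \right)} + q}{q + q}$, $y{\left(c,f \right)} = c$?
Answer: $-12150$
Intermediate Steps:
$j{\left(J \right)} = - \frac{2}{7}$ ($j{\left(J \right)} = \left(- \frac{1}{7}\right) 2 = - \frac{2}{7}$)
$T{\left(q \right)} = \frac{-4 + q}{2 q}$ ($T{\left(q \right)} = \frac{-4 + q}{q + q} = \frac{-4 + q}{2 q}$)
$k{\left(T{\left(j{\left(-4 \right)} \right)} \right)} \left(-6\right)^{3} = \left(\frac{-4 - \frac{2}{7}}{2 \left(- \frac{2}{7}\right)}\right)^{2} \left(-6\right)^{3} = \left(\frac{1}{2} \left(- \frac{7}{2}\right) \left(- \frac{30}{7}\right)\right)^{2} \left(-216\right) = \left(\frac{15}{2}\right)^{2} \left(-216\right) = \frac{225}{4} \left(-216\right) = -12150$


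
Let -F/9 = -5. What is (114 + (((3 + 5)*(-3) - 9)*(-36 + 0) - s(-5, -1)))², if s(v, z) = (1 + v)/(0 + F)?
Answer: 3433256836/2025 ≈ 1.6954e+6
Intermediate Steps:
F = 45 (F = -9*(-5) = 45)
s(v, z) = 1/45 + v/45 (s(v, z) = (1 + v)/(0 + 45) = (1 + v)/45 = (1 + v)*(1/45) = 1/45 + v/45)
(114 + (((3 + 5)*(-3) - 9)*(-36 + 0) - s(-5, -1)))² = (114 + (((3 + 5)*(-3) - 9)*(-36 + 0) - (1/45 + (1/45)*(-5))))² = (114 + ((8*(-3) - 9)*(-36) - (1/45 - ⅑)))² = (114 + ((-24 - 9)*(-36) - 1*(-4/45)))² = (114 + (-33*(-36) + 4/45))² = (114 + (1188 + 4/45))² = (114 + 53464/45)² = (58594/45)² = 3433256836/2025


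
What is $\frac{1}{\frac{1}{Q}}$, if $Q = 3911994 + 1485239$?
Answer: $5397233$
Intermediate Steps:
$Q = 5397233$
$\frac{1}{\frac{1}{Q}} = \frac{1}{\frac{1}{5397233}} = 5397233$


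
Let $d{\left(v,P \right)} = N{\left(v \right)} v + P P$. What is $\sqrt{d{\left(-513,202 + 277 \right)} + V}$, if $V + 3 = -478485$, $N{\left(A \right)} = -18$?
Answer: $i \sqrt{239813} \approx 489.71 i$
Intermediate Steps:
$V = -478488$ ($V = -3 - 478485 = -478488$)
$d{\left(v,P \right)} = P^{2} - 18 v$ ($d{\left(v,P \right)} = - 18 v + P P = - 18 v + P^{2} = P^{2} - 18 v$)
$\sqrt{d{\left(-513,202 + 277 \right)} + V} = \sqrt{\left(\left(202 + 277\right)^{2} - -9234\right) - 478488} = \sqrt{\left(479^{2} + 9234\right) - 478488} = \sqrt{\left(229441 + 9234\right) - 478488} = \sqrt{238675 - 478488} = \sqrt{-239813} = i \sqrt{239813}$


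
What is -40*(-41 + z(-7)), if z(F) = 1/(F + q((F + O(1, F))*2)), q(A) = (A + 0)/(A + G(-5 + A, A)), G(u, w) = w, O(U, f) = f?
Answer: 21400/13 ≈ 1646.2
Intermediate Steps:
q(A) = ½ (q(A) = (A + 0)/(A + A) = A/((2*A)) = A*(1/(2*A)) = ½)
z(F) = 1/(½ + F) (z(F) = 1/(F + ½) = 1/(½ + F))
-40*(-41 + z(-7)) = -40*(-41 + 2/(1 + 2*(-7))) = -40*(-41 + 2/(1 - 14)) = -40*(-41 + 2/(-13)) = -40*(-41 + 2*(-1/13)) = -40*(-41 - 2/13) = -40*(-535/13) = 21400/13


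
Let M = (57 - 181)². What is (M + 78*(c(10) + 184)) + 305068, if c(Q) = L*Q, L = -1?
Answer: 334016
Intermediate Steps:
c(Q) = -Q
M = 15376 (M = (-124)² = 15376)
(M + 78*(c(10) + 184)) + 305068 = (15376 + 78*(-1*10 + 184)) + 305068 = (15376 + 78*(-10 + 184)) + 305068 = (15376 + 78*174) + 305068 = (15376 + 13572) + 305068 = 28948 + 305068 = 334016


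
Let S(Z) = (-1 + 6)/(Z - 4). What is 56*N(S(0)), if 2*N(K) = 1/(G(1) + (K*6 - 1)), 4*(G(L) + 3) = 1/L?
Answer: -112/45 ≈ -2.4889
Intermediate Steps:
G(L) = -3 + 1/(4*L)
S(Z) = 5/(-4 + Z)
N(K) = 1/(2*(-15/4 + 6*K)) (N(K) = 1/(2*((-3 + (¼)/1) + (K*6 - 1))) = 1/(2*((-3 + (¼)*1) + (6*K - 1))) = 1/(2*((-3 + ¼) + (-1 + 6*K))) = 1/(2*(-11/4 + (-1 + 6*K))) = 1/(2*(-15/4 + 6*K)))
56*N(S(0)) = 56*(2/(3*(-5 + 8*(5/(-4 + 0))))) = 56*(2/(3*(-5 + 8*(5/(-4))))) = 56*(2/(3*(-5 + 8*(5*(-¼))))) = 56*(2/(3*(-5 + 8*(-5/4)))) = 56*(2/(3*(-5 - 10))) = 56*((⅔)/(-15)) = 56*((⅔)*(-1/15)) = 56*(-2/45) = -112/45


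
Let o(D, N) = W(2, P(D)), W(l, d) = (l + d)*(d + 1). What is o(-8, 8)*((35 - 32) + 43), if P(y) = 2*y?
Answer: 9660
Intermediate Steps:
W(l, d) = (1 + d)*(d + l) (W(l, d) = (d + l)*(1 + d) = (1 + d)*(d + l))
o(D, N) = 2 + 4*D² + 6*D (o(D, N) = 2*D + 2 + (2*D)² + (2*D)*2 = 2*D + 2 + 4*D² + 4*D = 2 + 4*D² + 6*D)
o(-8, 8)*((35 - 32) + 43) = (2 + 4*(-8)² + 6*(-8))*((35 - 32) + 43) = (2 + 4*64 - 48)*(3 + 43) = (2 + 256 - 48)*46 = 210*46 = 9660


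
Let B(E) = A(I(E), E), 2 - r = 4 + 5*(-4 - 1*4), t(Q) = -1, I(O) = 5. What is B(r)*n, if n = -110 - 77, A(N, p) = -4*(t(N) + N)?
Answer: 2992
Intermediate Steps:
A(N, p) = 4 - 4*N (A(N, p) = -4*(-1 + N) = 4 - 4*N)
r = 38 (r = 2 - (4 + 5*(-4 - 1*4)) = 2 - (4 + 5*(-4 - 4)) = 2 - (4 + 5*(-8)) = 2 - (4 - 40) = 2 - 1*(-36) = 2 + 36 = 38)
B(E) = -16 (B(E) = 4 - 4*5 = 4 - 20 = -16)
n = -187
B(r)*n = -16*(-187) = 2992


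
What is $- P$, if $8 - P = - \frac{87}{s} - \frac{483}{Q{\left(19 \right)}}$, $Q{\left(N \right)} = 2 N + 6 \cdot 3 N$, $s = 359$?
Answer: $- \frac{1297817}{136420} \approx -9.5134$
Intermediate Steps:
$Q{\left(N \right)} = 20 N$ ($Q{\left(N \right)} = 2 N + 18 N = 20 N$)
$P = \frac{1297817}{136420}$ ($P = 8 - \left(- \frac{87}{359} - \frac{483}{20 \cdot 19}\right) = 8 - \left(\left(-87\right) \frac{1}{359} - \frac{483}{380}\right) = 8 - \left(- \frac{87}{359} - \frac{483}{380}\right) = 8 - - \frac{206457}{136420} = 8 + \frac{206457}{136420} = \frac{1297817}{136420} \approx 9.5134$)
$- P = \left(-1\right) \frac{1297817}{136420} = - \frac{1297817}{136420}$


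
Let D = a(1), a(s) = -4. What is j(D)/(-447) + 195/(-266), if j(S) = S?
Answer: -86101/118902 ≈ -0.72413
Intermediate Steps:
D = -4
j(D)/(-447) + 195/(-266) = -4/(-447) + 195/(-266) = -4*(-1/447) + 195*(-1/266) = 4/447 - 195/266 = -86101/118902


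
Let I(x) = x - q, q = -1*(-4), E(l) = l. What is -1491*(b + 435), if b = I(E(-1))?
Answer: -641130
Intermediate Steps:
q = 4
I(x) = -4 + x (I(x) = x - 1*4 = x - 4 = -4 + x)
b = -5 (b = -4 - 1 = -5)
-1491*(b + 435) = -1491*(-5 + 435) = -1491*430 = -641130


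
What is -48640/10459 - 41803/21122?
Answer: -1464591657/220914998 ≈ -6.6297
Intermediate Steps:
-48640/10459 - 41803/21122 = -1464591657/220914998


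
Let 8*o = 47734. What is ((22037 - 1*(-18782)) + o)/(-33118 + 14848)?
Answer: -62381/24360 ≈ -2.5608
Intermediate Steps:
o = 23867/4 (o = (⅛)*47734 = 23867/4 ≈ 5966.8)
((22037 - 1*(-18782)) + o)/(-33118 + 14848) = ((22037 - 1*(-18782)) + 23867/4)/(-33118 + 14848) = ((22037 + 18782) + 23867/4)/(-18270) = (40819 + 23867/4)*(-1/18270) = (187143/4)*(-1/18270) = -62381/24360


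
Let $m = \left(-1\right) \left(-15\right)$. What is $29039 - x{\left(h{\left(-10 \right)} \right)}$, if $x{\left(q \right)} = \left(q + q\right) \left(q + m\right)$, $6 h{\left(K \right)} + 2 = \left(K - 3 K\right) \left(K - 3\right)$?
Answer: $\frac{238819}{9} \approx 26535.0$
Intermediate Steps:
$m = 15$
$h{\left(K \right)} = - \frac{1}{3} - \frac{K \left(-3 + K\right)}{3}$ ($h{\left(K \right)} = - \frac{1}{3} + \frac{\left(K - 3 K\right) \left(K - 3\right)}{6} = - \frac{1}{3} + \frac{- 2 K \left(-3 + K\right)}{6} = - \frac{1}{3} + \frac{\left(-2\right) K \left(-3 + K\right)}{6} = - \frac{1}{3} - \frac{K \left(-3 + K\right)}{3}$)
$x{\left(q \right)} = 2 q \left(15 + q\right)$ ($x{\left(q \right)} = \left(q + q\right) \left(q + 15\right) = 2 q \left(15 + q\right)$)
$29039 - x{\left(h{\left(-10 \right)} \right)} = 29039 - 2 \left(- \frac{1}{3} - 10 - \frac{\left(-10\right)^{2}}{3}\right) \left(15 - \left(\frac{31}{3} + \frac{100}{3}\right)\right) = 29039 - 2 \left(- \frac{1}{3} - 10 - \frac{100}{3}\right) \left(15 - \frac{131}{3}\right) = 29039 - 2 \left(- \frac{131}{3}\right) \left(15 - \frac{131}{3}\right) = 29039 - 2 \left(- \frac{131}{3}\right) \left(- \frac{86}{3}\right) = 29039 - \frac{22532}{9} = \frac{238819}{9}$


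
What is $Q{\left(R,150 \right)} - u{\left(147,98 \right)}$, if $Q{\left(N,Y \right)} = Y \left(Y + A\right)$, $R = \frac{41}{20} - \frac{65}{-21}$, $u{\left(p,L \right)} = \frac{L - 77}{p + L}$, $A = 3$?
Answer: $\frac{803247}{35} \approx 22950.0$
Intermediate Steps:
$u{\left(p,L \right)} = \frac{-77 + L}{L + p}$
$R = \frac{2161}{420}$ ($R = 41 \cdot \frac{1}{20} - - \frac{65}{21} = \frac{41}{20} + \frac{65}{21} = \frac{2161}{420} \approx 5.1452$)
$Q{\left(N,Y \right)} = Y \left(3 + Y\right)$ ($Q{\left(N,Y \right)} = Y \left(Y + 3\right) = Y \left(3 + Y\right)$)
$Q{\left(R,150 \right)} - u{\left(147,98 \right)} = 150 \left(3 + 150\right) - \frac{-77 + 98}{98 + 147} = 150 \cdot 153 - \frac{1}{245} \cdot 21 = 22950 - \frac{1}{245} \cdot 21 = 22950 - \frac{3}{35} = \frac{803247}{35}$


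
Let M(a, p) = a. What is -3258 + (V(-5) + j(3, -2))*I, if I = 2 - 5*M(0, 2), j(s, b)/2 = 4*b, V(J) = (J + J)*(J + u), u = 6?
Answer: -3310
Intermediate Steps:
V(J) = 2*J*(6 + J) (V(J) = (J + J)*(J + 6) = (2*J)*(6 + J) = 2*J*(6 + J))
j(s, b) = 8*b (j(s, b) = 2*(4*b) = 8*b)
I = 2 (I = 2 - 5*0 = 2 + 0 = 2)
-3258 + (V(-5) + j(3, -2))*I = -3258 + (2*(-5)*(6 - 5) + 8*(-2))*2 = -3258 + (2*(-5)*1 - 16)*2 = -3258 + (-10 - 16)*2 = -3258 - 26*2 = -3258 - 52 = -3310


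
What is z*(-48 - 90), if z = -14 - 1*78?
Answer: 12696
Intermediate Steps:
z = -92 (z = -14 - 78 = -92)
z*(-48 - 90) = -92*(-48 - 90) = -92*(-138) = 12696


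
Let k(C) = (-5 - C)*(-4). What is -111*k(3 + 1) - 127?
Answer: -4123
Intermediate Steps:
k(C) = 20 + 4*C
-111*k(3 + 1) - 127 = -111*(20 + 4*(3 + 1)) - 127 = -111*(20 + 4*4) - 127 = -111*(20 + 16) - 127 = -111*36 - 127 = -3996 - 127 = -4123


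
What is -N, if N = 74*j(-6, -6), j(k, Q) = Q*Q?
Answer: -2664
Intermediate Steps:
j(k, Q) = Q²
N = 2664 (N = 74*(-6)² = 74*36 = 2664)
-N = -1*2664 = -2664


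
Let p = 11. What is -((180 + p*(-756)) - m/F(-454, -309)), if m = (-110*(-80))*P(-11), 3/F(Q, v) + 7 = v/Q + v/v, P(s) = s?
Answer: 40808872/227 ≈ 1.7977e+5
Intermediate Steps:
F(Q, v) = 3/(-6 + v/Q) (F(Q, v) = 3/(-7 + (v/Q + v/v)) = 3/(-7 + (v/Q + 1)) = 3/(-7 + (1 + v/Q)) = 3/(-6 + v/Q))
m = -96800 (m = -110*(-80)*(-11) = 8800*(-11) = -96800)
-((180 + p*(-756)) - m/F(-454, -309)) = -((180 + 11*(-756)) - (-96800)/(3*(-454)/(-309 - 6*(-454)))) = -((180 - 8316) - (-96800)/(3*(-454)/(-309 + 2724))) = -(-8136 - (-96800)/(3*(-454)/2415)) = -(-8136 - (-96800)/(3*(-454)*(1/2415))) = -(-8136 - (-96800)/(-454/805)) = -(-8136 - (-96800)*(-805)/454) = -(-8136 - 1*38962000/227) = -(-8136 - 38962000/227) = -1*(-40808872/227) = 40808872/227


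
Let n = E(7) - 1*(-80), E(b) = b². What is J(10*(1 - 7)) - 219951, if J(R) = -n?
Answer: -220080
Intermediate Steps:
n = 129 (n = 7² - 1*(-80) = 49 + 80 = 129)
J(R) = -129 (J(R) = -1*129 = -129)
J(10*(1 - 7)) - 219951 = -129 - 219951 = -220080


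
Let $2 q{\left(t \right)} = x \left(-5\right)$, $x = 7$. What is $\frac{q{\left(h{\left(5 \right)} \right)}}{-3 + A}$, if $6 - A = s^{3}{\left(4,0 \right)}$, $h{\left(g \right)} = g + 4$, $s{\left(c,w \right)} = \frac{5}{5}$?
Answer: $- \frac{35}{4} \approx -8.75$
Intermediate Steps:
$s{\left(c,w \right)} = 1$ ($s{\left(c,w \right)} = 5 \cdot \frac{1}{5} = 1$)
$h{\left(g \right)} = 4 + g$
$q{\left(t \right)} = - \frac{35}{2}$ ($q{\left(t \right)} = \frac{7 \left(-5\right)}{2} = \frac{1}{2} \left(-35\right) = - \frac{35}{2}$)
$A = 5$ ($A = 6 - 1^{3} = 6 - 1 = 5$)
$\frac{q{\left(h{\left(5 \right)} \right)}}{-3 + A} = \frac{1}{-3 + 5} \left(- \frac{35}{2}\right) = \frac{1}{2} \left(- \frac{35}{2}\right) = - \frac{35}{4}$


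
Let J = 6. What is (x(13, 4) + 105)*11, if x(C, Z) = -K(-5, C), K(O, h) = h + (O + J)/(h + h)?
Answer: 26301/26 ≈ 1011.6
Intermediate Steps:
K(O, h) = h + (6 + O)/(2*h) (K(O, h) = h + (O + 6)/(h + h) = h + (6 + O)/((2*h)) = h + (6 + O)*(1/(2*h)) = h + (6 + O)/(2*h))
x(C, Z) = -(½ + C²)/C (x(C, Z) = -(3 + C² + (½)*(-5))/C = -(3 + C² - 5/2)/C = -(½ + C²)/C)
(x(13, 4) + 105)*11 = ((-1*13 - ½/13) + 105)*11 = ((-13 - ½*1/13) + 105)*11 = ((-13 - 1/26) + 105)*11 = (-339/26 + 105)*11 = (2391/26)*11 = 26301/26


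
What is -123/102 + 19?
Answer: 605/34 ≈ 17.794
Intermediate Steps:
-123/102 + 19 = (1/102)*(-123) + 19 = -41/34 + 19 = 605/34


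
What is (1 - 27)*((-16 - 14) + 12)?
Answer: 468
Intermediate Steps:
(1 - 27)*((-16 - 14) + 12) = -26*(-30 + 12) = -26*(-18) = 468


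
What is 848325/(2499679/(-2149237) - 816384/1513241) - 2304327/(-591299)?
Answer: -1631392350989882262057906/3274152322765522453 ≈ -4.9826e+5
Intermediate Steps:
848325/(2499679/(-2149237) - 816384/1513241) - 2304327/(-591299) = 848325/(2499679*(-1/2149237) - 816384*1/1513241) - 2304327*(-1/591299) = 848325/(-2499679/2149237 - 816384/1513241) + 2304327/591299 = 848325/(-5537219448647/3252313547117) + 2304327/591299 = 848325*(-3252313547117/5537219448647) + 2304327/591299 = -2759018889858029025/5537219448647 + 2304327/591299 = -1631392350989882262057906/3274152322765522453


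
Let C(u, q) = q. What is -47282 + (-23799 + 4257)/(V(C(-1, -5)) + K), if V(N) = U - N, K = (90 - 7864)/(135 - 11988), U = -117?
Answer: -31084677779/659881 ≈ -47107.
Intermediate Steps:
K = 7774/11853 (K = -7774/(-11853) = -7774*(-1/11853) = 7774/11853 ≈ 0.65587)
V(N) = -117 - N
-47282 + (-23799 + 4257)/(V(C(-1, -5)) + K) = -47282 + (-23799 + 4257)/((-117 - 1*(-5)) + 7774/11853) = -47282 - 19542/((-117 + 5) + 7774/11853) = -47282 - 19542/(-112 + 7774/11853) = -47282 - 19542/(-1319762/11853) = -47282 - 19542*(-11853/1319762) = -47282 + 115815663/659881 = -31084677779/659881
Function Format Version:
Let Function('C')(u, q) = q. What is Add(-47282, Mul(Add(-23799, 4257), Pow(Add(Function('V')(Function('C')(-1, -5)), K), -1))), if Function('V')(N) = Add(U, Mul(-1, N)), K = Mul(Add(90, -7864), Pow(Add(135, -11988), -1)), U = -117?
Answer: Rational(-31084677779, 659881) ≈ -47107.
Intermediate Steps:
K = Rational(7774, 11853) (K = Mul(-7774, Pow(-11853, -1)) = Mul(-7774, Rational(-1, 11853)) = Rational(7774, 11853) ≈ 0.65587)
Function('V')(N) = Add(-117, Mul(-1, N))
Add(-47282, Mul(Add(-23799, 4257), Pow(Add(Function('V')(Function('C')(-1, -5)), K), -1))) = Add(-47282, Mul(Add(-23799, 4257), Pow(Add(Add(-117, Mul(-1, -5)), Rational(7774, 11853)), -1))) = Add(-47282, Mul(-19542, Pow(Add(Add(-117, 5), Rational(7774, 11853)), -1))) = Add(-47282, Mul(-19542, Pow(Add(-112, Rational(7774, 11853)), -1))) = Add(-47282, Mul(-19542, Pow(Rational(-1319762, 11853), -1))) = Add(-47282, Mul(-19542, Rational(-11853, 1319762))) = Add(-47282, Rational(115815663, 659881)) = Rational(-31084677779, 659881)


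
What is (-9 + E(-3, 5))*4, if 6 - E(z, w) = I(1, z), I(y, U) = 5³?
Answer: -512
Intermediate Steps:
I(y, U) = 125
E(z, w) = -119 (E(z, w) = 6 - 1*125 = 6 - 125 = -119)
(-9 + E(-3, 5))*4 = (-9 - 119)*4 = -128*4 = -512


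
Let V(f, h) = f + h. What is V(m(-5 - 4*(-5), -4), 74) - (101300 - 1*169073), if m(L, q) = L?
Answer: 67862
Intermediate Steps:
V(m(-5 - 4*(-5), -4), 74) - (101300 - 1*169073) = ((-5 - 4*(-5)) + 74) - (101300 - 1*169073) = ((-5 + 20) + 74) - (101300 - 169073) = (15 + 74) - 1*(-67773) = 89 + 67773 = 67862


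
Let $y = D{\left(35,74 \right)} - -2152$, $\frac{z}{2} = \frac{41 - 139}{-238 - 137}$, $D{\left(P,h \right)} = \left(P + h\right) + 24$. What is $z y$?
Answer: $\frac{89572}{75} \approx 1194.3$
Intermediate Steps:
$D{\left(P,h \right)} = 24 + P + h$
$z = \frac{196}{375}$ ($z = 2 \frac{41 - 139}{-238 - 137} = 2 \left(- \frac{98}{-375}\right) = 2 \left(\left(-98\right) \left(- \frac{1}{375}\right)\right) = 2 \cdot \frac{98}{375} = \frac{196}{375} \approx 0.52267$)
$y = 2285$ ($y = \left(24 + 35 + 74\right) - -2152 = 133 + 2152 = 2285$)
$z y = \frac{196}{375} \cdot 2285 = \frac{89572}{75}$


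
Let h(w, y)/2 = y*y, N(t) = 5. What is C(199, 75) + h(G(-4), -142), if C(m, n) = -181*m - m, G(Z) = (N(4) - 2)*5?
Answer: 4110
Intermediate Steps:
G(Z) = 15 (G(Z) = (5 - 2)*5 = 3*5 = 15)
C(m, n) = -182*m
h(w, y) = 2*y² (h(w, y) = 2*(y*y) = 2*y²)
C(199, 75) + h(G(-4), -142) = -182*199 + 2*(-142)² = -36218 + 2*20164 = -36218 + 40328 = 4110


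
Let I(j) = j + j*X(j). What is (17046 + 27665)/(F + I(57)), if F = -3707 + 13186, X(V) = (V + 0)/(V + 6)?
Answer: 312977/67113 ≈ 4.6634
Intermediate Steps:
X(V) = V/(6 + V)
I(j) = j + j²/(6 + j) (I(j) = j + j*(j/(6 + j)) = j + j²/(6 + j))
F = 9479
(17046 + 27665)/(F + I(57)) = (17046 + 27665)/(9479 + 2*57*(3 + 57)/(6 + 57)) = 44711/(9479 + 2*57*60/63) = 44711/(9479 + 2*57*(1/63)*60) = 44711/(9479 + 760/7) = 44711/(67113/7) = 44711*(7/67113) = 312977/67113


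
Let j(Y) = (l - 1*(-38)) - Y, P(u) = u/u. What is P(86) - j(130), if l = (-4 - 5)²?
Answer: 12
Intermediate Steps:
P(u) = 1
l = 81 (l = (-9)² = 81)
j(Y) = 119 - Y (j(Y) = (81 - 1*(-38)) - Y = (81 + 38) - Y = 119 - Y)
P(86) - j(130) = 1 - (119 - 1*130) = 1 - (119 - 130) = 1 - 1*(-11) = 1 + 11 = 12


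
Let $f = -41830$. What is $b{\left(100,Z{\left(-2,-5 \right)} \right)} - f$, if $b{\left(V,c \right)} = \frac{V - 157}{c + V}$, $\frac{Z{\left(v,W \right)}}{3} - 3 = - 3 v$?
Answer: $\frac{5312353}{127} \approx 41830.0$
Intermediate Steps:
$Z{\left(v,W \right)} = 9 - 9 v$ ($Z{\left(v,W \right)} = 9 + 3 \left(- 3 v\right) = 9 - 9 v$)
$b{\left(V,c \right)} = \frac{-157 + V}{V + c}$
$b{\left(100,Z{\left(-2,-5 \right)} \right)} - f = \frac{-157 + 100}{100 + \left(9 - -18\right)} - -41830 = \frac{1}{100 + \left(9 + 18\right)} \left(-57\right) + 41830 = \frac{1}{100 + 27} \left(-57\right) + 41830 = \frac{1}{127} \left(-57\right) + 41830 = - \frac{57}{127} + 41830 = \frac{5312353}{127}$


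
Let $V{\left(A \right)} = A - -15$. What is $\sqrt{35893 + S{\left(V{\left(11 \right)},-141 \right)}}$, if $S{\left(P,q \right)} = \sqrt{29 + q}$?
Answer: $\sqrt{35893 + 4 i \sqrt{7}} \approx 189.45 + 0.028 i$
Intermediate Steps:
$V{\left(A \right)} = 15 + A$ ($V{\left(A \right)} = A + 15 = 15 + A$)
$\sqrt{35893 + S{\left(V{\left(11 \right)},-141 \right)}} = \sqrt{35893 + \sqrt{29 - 141}} = \sqrt{35893 + \sqrt{-112}} = \sqrt{35893 + 4 i \sqrt{7}}$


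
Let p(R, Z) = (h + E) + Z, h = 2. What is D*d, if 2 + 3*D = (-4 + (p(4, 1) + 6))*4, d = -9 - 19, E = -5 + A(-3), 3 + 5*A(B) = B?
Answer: 952/15 ≈ 63.467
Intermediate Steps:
A(B) = -⅗ + B/5
E = -31/5 (E = -5 + (-⅗ + (⅕)*(-3)) = -5 + (-⅗ - ⅗) = -5 - 6/5 = -31/5 ≈ -6.2000)
p(R, Z) = -21/5 + Z (p(R, Z) = (2 - 31/5) + Z = -21/5 + Z)
d = -28
D = -34/15 (D = -⅔ + ((-4 + ((-21/5 + 1) + 6))*4)/3 = -⅔ + ((-4 + (-16/5 + 6))*4)/3 = -⅔ + ((-4 + 14/5)*4)/3 = -⅔ + (-6/5*4)/3 = -⅔ + (⅓)*(-24/5) = -⅔ - 8/5 = -34/15 ≈ -2.2667)
D*d = -34/15*(-28) = 952/15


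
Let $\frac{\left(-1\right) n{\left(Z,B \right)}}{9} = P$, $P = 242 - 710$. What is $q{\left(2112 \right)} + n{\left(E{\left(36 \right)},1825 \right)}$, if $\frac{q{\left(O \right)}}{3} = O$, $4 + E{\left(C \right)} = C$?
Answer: $10548$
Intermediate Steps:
$P = -468$ ($P = 242 - 710 = -468$)
$E{\left(C \right)} = -4 + C$
$n{\left(Z,B \right)} = 4212$ ($n{\left(Z,B \right)} = \left(-9\right) \left(-468\right) = 4212$)
$q{\left(O \right)} = 3 O$
$q{\left(2112 \right)} + n{\left(E{\left(36 \right)},1825 \right)} = 3 \cdot 2112 + 4212 = 6336 + 4212 = 10548$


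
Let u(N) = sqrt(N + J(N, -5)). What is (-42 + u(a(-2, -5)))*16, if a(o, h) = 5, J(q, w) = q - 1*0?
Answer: -672 + 16*sqrt(10) ≈ -621.40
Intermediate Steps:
J(q, w) = q (J(q, w) = q + 0 = q)
u(N) = sqrt(2)*sqrt(N) (u(N) = sqrt(N + N) = sqrt(2*N) = sqrt(2)*sqrt(N))
(-42 + u(a(-2, -5)))*16 = (-42 + sqrt(2)*sqrt(5))*16 = (-42 + sqrt(10))*16 = -672 + 16*sqrt(10)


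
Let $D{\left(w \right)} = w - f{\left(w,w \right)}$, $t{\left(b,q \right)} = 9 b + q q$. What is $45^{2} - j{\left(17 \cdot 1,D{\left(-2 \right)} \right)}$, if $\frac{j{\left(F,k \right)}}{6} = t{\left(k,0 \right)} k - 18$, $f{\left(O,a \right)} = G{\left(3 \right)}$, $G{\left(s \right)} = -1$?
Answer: $2079$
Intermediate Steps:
$f{\left(O,a \right)} = -1$
$t{\left(b,q \right)} = q^{2} + 9 b$ ($t{\left(b,q \right)} = 9 b + q^{2} = q^{2} + 9 b$)
$D{\left(w \right)} = 1 + w$ ($D{\left(w \right)} = w - -1 = w + 1 = 1 + w$)
$j{\left(F,k \right)} = -108 + 54 k^{2}$ ($j{\left(F,k \right)} = 6 \left(\left(0^{2} + 9 k\right) k - 18\right) = 6 \left(\left(0 + 9 k\right) k - 18\right) = 6 \left(9 k k - 18\right) = 6 \left(9 k^{2} - 18\right) = 6 \left(-18 + 9 k^{2}\right) = -108 + 54 k^{2}$)
$45^{2} - j{\left(17 \cdot 1,D{\left(-2 \right)} \right)} = 45^{2} - \left(-108 + 54 \left(1 - 2\right)^{2}\right) = 2025 - \left(-108 + 54 \left(-1\right)^{2}\right) = 2025 - \left(-108 + 54 \cdot 1\right) = 2025 - \left(-108 + 54\right) = 2025 - -54 = 2025 + 54 = 2079$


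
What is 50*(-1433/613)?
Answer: -71650/613 ≈ -116.88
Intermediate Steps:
50*(-1433/613) = -71650/613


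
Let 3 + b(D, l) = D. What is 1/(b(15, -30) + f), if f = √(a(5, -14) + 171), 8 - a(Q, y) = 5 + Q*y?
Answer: -3/25 + √61/50 ≈ 0.036205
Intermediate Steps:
b(D, l) = -3 + D
a(Q, y) = 3 - Q*y (a(Q, y) = 8 - (5 + Q*y) = 8 + (-5 - Q*y) = 3 - Q*y)
f = 2*√61 (f = √((3 - 1*5*(-14)) + 171) = √((3 + 70) + 171) = √(73 + 171) = √244 = 2*√61 ≈ 15.620)
1/(b(15, -30) + f) = 1/((-3 + 15) + 2*√61) = 1/(12 + 2*√61)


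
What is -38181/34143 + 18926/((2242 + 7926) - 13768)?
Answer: -130607003/20485800 ≈ -6.3755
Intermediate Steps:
-38181/34143 + 18926/((2242 + 7926) - 13768) = -38181*1/34143 + 18926/(10168 - 13768) = -12727/11381 + 18926/(-3600) = -12727/11381 + 18926*(-1/3600) = -12727/11381 - 9463/1800 = -130607003/20485800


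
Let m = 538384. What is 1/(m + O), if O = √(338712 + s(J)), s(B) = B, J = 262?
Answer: 11704/6301238967 - √338974/289856992482 ≈ 1.8554e-6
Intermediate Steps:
O = √338974 (O = √(338712 + 262) = √338974 ≈ 582.21)
1/(m + O) = 1/(538384 + √338974)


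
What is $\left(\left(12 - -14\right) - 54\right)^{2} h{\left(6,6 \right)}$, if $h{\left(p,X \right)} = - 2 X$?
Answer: $-9408$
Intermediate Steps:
$\left(\left(12 - -14\right) - 54\right)^{2} h{\left(6,6 \right)} = \left(\left(12 - -14\right) - 54\right)^{2} \left(\left(-2\right) 6\right) = \left(\left(12 + 14\right) - 54\right)^{2} \left(-12\right) = \left(26 - 54\right)^{2} \left(-12\right) = \left(-28\right)^{2} \left(-12\right) = 784 \left(-12\right) = -9408$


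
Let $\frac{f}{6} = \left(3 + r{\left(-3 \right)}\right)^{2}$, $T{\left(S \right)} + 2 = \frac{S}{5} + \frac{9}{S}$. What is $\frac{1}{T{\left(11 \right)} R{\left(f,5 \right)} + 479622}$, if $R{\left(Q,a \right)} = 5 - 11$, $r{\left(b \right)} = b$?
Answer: $\frac{55}{26378874} \approx 2.085 \cdot 10^{-6}$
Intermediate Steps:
$T{\left(S \right)} = -2 + \frac{9}{S} + \frac{S}{5}$ ($T{\left(S \right)} = -2 + \left(\frac{S}{5} + \frac{9}{S}\right) = -2 + \left(\frac{9}{S} + \frac{S}{5}\right) = -2 + \frac{9}{S} + \frac{S}{5}$)
$f = 0$ ($f = 6 \left(3 - 3\right)^{2} = 6 \cdot 0^{2} = 6 \cdot 0 = 0$)
$R{\left(Q,a \right)} = -6$ ($R{\left(Q,a \right)} = 5 - 11 = -6$)
$\frac{1}{T{\left(11 \right)} R{\left(f,5 \right)} + 479622} = \frac{1}{\left(-2 + \frac{9}{11} + \frac{1}{5} \cdot 11\right) \left(-6\right) + 479622} = \frac{1}{\left(-2 + 9 \cdot \frac{1}{11} + \frac{11}{5}\right) \left(-6\right) + 479622} = \frac{1}{\left(-2 + \frac{9}{11} + \frac{11}{5}\right) \left(-6\right) + 479622} = \frac{1}{\frac{56}{55} \left(-6\right) + 479622} = \frac{1}{- \frac{336}{55} + 479622} = \frac{1}{\frac{26378874}{55}} = \frac{55}{26378874}$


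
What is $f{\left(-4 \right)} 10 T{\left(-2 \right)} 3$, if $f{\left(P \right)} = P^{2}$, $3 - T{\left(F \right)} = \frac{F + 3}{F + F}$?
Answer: $1560$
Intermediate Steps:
$T{\left(F \right)} = 3 - \frac{3 + F}{2 F}$ ($T{\left(F \right)} = 3 - \frac{F + 3}{F + F} = 3 - \frac{3 + F}{2 F}$)
$f{\left(-4 \right)} 10 T{\left(-2 \right)} 3 = \left(-4\right)^{2} \cdot 10 \frac{-3 + 5 \left(-2\right)}{2 \left(-2\right)} 3 = 16 \cdot 10 \cdot \frac{1}{2} \left(- \frac{1}{2}\right) \left(-3 - 10\right) 3 = 16 \cdot 10 \cdot \frac{1}{2} \left(- \frac{1}{2}\right) \left(-13\right) 3 = 16 \cdot 10 \cdot \frac{13}{4} \cdot 3 = 16 \cdot \frac{65}{2} \cdot 3 = 16 \cdot \frac{195}{2} = 1560$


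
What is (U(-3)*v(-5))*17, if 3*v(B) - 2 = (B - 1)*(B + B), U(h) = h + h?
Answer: -2108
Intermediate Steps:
U(h) = 2*h
v(B) = ⅔ + 2*B*(-1 + B)/3 (v(B) = ⅔ + ((B - 1)*(B + B))/3 = ⅔ + ((-1 + B)*(2*B))/3 = ⅔ + (2*B*(-1 + B))/3 = ⅔ + 2*B*(-1 + B)/3)
(U(-3)*v(-5))*17 = ((2*(-3))*(⅔ - ⅔*(-5) + (⅔)*(-5)²))*17 = -6*(⅔ + 10/3 + (⅔)*25)*17 = -6*(⅔ + 10/3 + 50/3)*17 = -6*62/3*17 = -124*17 = -2108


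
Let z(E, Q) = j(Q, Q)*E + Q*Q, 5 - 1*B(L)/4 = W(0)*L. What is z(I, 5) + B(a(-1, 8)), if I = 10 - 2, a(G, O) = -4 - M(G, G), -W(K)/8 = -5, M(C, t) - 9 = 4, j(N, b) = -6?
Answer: 2717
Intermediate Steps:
M(C, t) = 13 (M(C, t) = 9 + 4 = 13)
W(K) = 40 (W(K) = -8*(-5) = 40)
a(G, O) = -17 (a(G, O) = -4 - 1*13 = -4 - 13 = -17)
B(L) = 20 - 160*L
I = 8
z(E, Q) = Q² - 6*E (z(E, Q) = -6*E + Q*Q = -6*E + Q² = Q² - 6*E)
z(I, 5) + B(a(-1, 8)) = (5² - 6*8) + (20 - 160*(-17)) = (25 - 48) + (20 + 2720) = -23 + 2740 = 2717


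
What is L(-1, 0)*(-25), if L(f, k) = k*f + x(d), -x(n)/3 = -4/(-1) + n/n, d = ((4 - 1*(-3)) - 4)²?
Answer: 375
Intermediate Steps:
d = 9 (d = ((4 + 3) - 4)² = (7 - 4)² = 3² = 9)
x(n) = -15 (x(n) = -3*(-4/(-1) + n/n) = -3*(-4*(-1) + 1) = -3*(4 + 1) = -3*5 = -15)
L(f, k) = -15 + f*k (L(f, k) = k*f - 15 = f*k - 15 = -15 + f*k)
L(-1, 0)*(-25) = (-15 - 1*0)*(-25) = (-15 + 0)*(-25) = -15*(-25) = 375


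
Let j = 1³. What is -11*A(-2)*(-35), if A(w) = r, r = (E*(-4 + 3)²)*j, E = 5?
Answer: 1925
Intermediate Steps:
j = 1
r = 5 (r = (5*(-4 + 3)²)*1 = (5*(-1)²)*1 = (5*1)*1 = 5*1 = 5)
A(w) = 5
-11*A(-2)*(-35) = -11*5*(-35) = -55*(-35) = 1925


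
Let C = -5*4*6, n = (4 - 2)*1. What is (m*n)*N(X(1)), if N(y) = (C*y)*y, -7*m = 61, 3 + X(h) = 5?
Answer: 58560/7 ≈ 8365.7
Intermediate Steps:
n = 2 (n = 2*1 = 2)
X(h) = 2 (X(h) = -3 + 5 = 2)
m = -61/7 (m = -1/7*61 = -61/7 ≈ -8.7143)
C = -120 (C = -20*6 = -120)
N(y) = -120*y**2 (N(y) = (-120*y)*y = -120*y**2)
(m*n)*N(X(1)) = (-61/7*2)*(-120*2**2) = -(-14640)*4/7 = -122/7*(-480) = 58560/7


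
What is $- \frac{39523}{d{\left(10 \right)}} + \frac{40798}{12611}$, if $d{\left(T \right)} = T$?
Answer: $- \frac{498016573}{126110} \approx -3949.1$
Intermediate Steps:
$- \frac{39523}{d{\left(10 \right)}} + \frac{40798}{12611} = - \frac{39523}{10} + \frac{40798}{12611} = - \frac{498016573}{126110}$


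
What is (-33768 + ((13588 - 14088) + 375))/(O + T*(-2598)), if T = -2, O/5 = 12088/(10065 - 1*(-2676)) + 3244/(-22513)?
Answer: -9721804841769/1491564965768 ≈ -6.5179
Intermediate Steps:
O = 1154026700/286838133 (O = 5*(12088/(10065 - 1*(-2676)) + 3244/(-22513)) = 5*(12088/(10065 + 2676) + 3244*(-1/22513)) = 5*(12088/12741 - 3244/22513) = 5*(230805340/286838133) = 1154026700/286838133 ≈ 4.0233)
(-33768 + ((13588 - 14088) + 375))/(O + T*(-2598)) = (-33768 + ((13588 - 14088) + 375))/(1154026700/286838133 - 2*(-2598)) = (-33768 + (-500 + 375))/(1154026700/286838133 + 5196) = (-33768 - 125)/(1491564965768/286838133) = -33893*286838133/1491564965768 = -9721804841769/1491564965768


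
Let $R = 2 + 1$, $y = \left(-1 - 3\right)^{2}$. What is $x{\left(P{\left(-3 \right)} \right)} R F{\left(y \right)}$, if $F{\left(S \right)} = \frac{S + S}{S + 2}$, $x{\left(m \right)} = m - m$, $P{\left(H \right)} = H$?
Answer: $0$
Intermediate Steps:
$x{\left(m \right)} = 0$
$y = 16$ ($y = \left(-4\right)^{2} = 16$)
$F{\left(S \right)} = \frac{2 S}{2 + S}$
$R = 3$
$x{\left(P{\left(-3 \right)} \right)} R F{\left(y \right)} = 0 \cdot 3 \cdot 2 \cdot 16 \frac{1}{2 + 16} = 0 \cdot 2 \cdot 16 \cdot \frac{1}{18} = 0 \cdot \frac{16}{9} = 0$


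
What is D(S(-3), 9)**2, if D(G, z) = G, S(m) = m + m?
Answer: 36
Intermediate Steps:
S(m) = 2*m
D(S(-3), 9)**2 = (2*(-3))**2 = (-6)**2 = 36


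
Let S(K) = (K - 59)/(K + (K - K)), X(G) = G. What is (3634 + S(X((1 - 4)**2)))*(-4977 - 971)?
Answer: -194237888/9 ≈ -2.1582e+7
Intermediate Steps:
S(K) = (-59 + K)/K (S(K) = (-59 + K)/(K + 0) = (-59 + K)/K)
(3634 + S(X((1 - 4)**2)))*(-4977 - 971) = (3634 + (-59 + (1 - 4)**2)/((1 - 4)**2))*(-4977 - 971) = (3634 + (-59 + (-3)**2)/((-3)**2))*(-5948) = (3634 + (-59 + 9)/9)*(-5948) = (3634 + (1/9)*(-50))*(-5948) = (3634 - 50/9)*(-5948) = (32656/9)*(-5948) = -194237888/9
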